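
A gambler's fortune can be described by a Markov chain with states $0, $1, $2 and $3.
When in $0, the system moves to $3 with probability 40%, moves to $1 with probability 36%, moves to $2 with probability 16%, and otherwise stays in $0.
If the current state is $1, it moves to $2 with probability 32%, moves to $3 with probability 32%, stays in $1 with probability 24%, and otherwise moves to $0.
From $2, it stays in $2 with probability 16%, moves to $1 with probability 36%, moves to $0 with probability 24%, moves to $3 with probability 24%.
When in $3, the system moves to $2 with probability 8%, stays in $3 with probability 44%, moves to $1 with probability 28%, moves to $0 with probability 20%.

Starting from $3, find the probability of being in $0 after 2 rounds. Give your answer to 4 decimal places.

Propagate the distribution vector 2 rounds from $3.
After 0 rounds: (0.0000, 0.0000, 0.0000, 1.0000)
After 1 round: (0.2000, 0.2800, 0.0800, 0.4400)
After 2 rounds: (0.1568, 0.2912, 0.1696, 0.3824)
P(in $0 after 2 rounds) = 0.1568

0.1568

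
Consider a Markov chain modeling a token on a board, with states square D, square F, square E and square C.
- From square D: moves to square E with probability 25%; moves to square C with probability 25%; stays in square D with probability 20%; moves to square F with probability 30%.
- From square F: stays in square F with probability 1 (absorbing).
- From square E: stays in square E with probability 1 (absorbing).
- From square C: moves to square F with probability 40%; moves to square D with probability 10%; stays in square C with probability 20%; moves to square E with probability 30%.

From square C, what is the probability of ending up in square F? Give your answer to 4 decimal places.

Let h(s) be the probability of absorption at square F starting from transient state s. Then h(square F) = 1 and h(square E) = 0. By first-step analysis:
h(square D) = 0.2·h(square D) + 0.3·1 + 0.25·0 + 0.25·h(square C)
h(square C) = 0.1·h(square D) + 0.4·1 + 0.3·0 + 0.2·h(square C)
Solving: h(square D) = 0.5528, h(square C) = 0.5691.
Starting from square C, the probability is 0.5691.

0.5691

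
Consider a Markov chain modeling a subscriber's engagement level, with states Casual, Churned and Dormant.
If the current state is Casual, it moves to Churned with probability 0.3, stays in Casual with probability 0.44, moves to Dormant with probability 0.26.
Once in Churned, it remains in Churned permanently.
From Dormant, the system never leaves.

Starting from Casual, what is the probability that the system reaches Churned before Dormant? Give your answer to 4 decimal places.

Let h(s) be the probability of absorption at Churned starting from transient state s. Then h(Churned) = 1 and h(Dormant) = 0. By first-step analysis:
h(Casual) = 0.44·h(Casual) + 0.3·1 + 0.26·0
Solving: h(Casual) = 0.5357.
Starting from Casual, the probability is 0.5357.

0.5357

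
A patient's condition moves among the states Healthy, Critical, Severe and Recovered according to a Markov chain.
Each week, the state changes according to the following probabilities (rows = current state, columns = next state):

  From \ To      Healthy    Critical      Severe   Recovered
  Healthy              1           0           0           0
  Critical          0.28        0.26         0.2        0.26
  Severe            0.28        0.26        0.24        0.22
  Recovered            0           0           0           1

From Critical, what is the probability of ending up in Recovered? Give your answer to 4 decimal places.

Let h(s) be the probability of absorption at Recovered starting from transient state s. Then h(Recovered) = 1 and h(Healthy) = 0. By first-step analysis:
h(Critical) = 0.28·0 + 0.26·h(Critical) + 0.2·h(Severe) + 0.26·1
h(Severe) = 0.28·0 + 0.26·h(Critical) + 0.24·h(Severe) + 0.22·1
Solving: h(Critical) = 0.4734, h(Severe) = 0.4514.
Starting from Critical, the probability is 0.4734.

0.4734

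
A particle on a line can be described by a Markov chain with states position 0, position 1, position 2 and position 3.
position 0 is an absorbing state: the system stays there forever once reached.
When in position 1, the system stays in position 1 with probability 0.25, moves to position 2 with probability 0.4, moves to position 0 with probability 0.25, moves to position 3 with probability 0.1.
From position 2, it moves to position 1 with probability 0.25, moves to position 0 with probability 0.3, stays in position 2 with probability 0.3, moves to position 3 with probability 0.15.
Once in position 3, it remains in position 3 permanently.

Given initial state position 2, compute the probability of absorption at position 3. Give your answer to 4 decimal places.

Let h(s) be the probability of absorption at position 3 starting from transient state s. Then h(position 3) = 1 and h(position 0) = 0. By first-step analysis:
h(position 1) = 0.25·0 + 0.25·h(position 1) + 0.4·h(position 2) + 0.1·1
h(position 2) = 0.3·0 + 0.25·h(position 1) + 0.3·h(position 2) + 0.15·1
Solving: h(position 1) = 0.3059, h(position 2) = 0.3235.
Starting from position 2, the probability is 0.3235.

0.3235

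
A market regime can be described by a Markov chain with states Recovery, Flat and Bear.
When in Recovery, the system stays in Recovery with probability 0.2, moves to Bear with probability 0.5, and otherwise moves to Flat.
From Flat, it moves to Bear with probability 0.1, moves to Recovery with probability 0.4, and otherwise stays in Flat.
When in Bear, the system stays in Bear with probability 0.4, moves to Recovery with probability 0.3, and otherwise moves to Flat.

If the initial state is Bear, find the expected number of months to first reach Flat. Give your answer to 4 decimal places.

Let t(s) be the expected number of months to first reach Flat from state s, with t(Flat) = 0. Conditioning on the first month:
t(Recovery) = 1 + 0.2·t(Recovery) + 0.5·t(Bear)
t(Bear) = 1 + 0.3·t(Recovery) + 0.4·t(Bear)
Solving: t(Recovery) = 3.3333, t(Bear) = 3.3333.
Expected months from Bear to Flat: 3.3333.

3.3333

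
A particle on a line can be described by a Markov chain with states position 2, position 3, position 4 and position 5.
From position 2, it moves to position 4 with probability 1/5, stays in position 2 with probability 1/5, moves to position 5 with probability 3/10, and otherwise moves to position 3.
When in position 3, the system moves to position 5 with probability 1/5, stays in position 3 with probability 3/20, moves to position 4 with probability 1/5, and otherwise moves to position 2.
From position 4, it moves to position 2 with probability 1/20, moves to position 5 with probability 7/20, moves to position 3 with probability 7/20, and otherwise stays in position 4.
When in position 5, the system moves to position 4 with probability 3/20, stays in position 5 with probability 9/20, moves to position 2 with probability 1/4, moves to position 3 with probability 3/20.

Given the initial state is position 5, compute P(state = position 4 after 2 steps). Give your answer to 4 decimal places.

Propagate the distribution vector 2 steps from position 5.
After 0 steps: (0.0000, 0.0000, 0.0000, 1.0000)
After 1 step: (0.2500, 0.1500, 0.1500, 0.4500)
After 2 steps: (0.2375, 0.2175, 0.1850, 0.3600)
P(in position 4 after 2 steps) = 0.1850

0.1850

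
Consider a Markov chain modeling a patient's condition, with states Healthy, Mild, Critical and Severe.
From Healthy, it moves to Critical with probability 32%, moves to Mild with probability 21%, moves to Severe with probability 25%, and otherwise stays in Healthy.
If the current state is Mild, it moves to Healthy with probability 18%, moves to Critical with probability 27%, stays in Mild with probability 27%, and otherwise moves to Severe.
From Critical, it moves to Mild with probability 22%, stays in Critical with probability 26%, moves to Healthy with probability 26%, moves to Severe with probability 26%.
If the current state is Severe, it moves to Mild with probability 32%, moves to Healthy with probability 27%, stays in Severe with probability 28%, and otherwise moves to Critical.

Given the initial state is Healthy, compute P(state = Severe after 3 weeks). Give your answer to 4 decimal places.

Propagate the distribution vector 3 weeks from Healthy.
After 0 weeks: (1.0000, 0.0000, 0.0000, 0.0000)
After 1 week: (0.2200, 0.2100, 0.3200, 0.2500)
After 2 weeks: (0.2369, 0.2533, 0.2428, 0.2670)
After 3 weeks: (0.2329, 0.2570, 0.2420, 0.2680)
P(in Severe after 3 weeks) = 0.2680

0.2680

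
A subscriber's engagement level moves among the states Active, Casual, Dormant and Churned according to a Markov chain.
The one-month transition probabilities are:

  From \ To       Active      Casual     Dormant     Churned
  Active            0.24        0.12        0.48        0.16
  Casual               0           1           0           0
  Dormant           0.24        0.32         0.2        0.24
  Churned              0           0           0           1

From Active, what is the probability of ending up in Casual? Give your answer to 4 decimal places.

Let h(s) be the probability of absorption at Casual starting from transient state s. Then h(Casual) = 1 and h(Churned) = 0. By first-step analysis:
h(Active) = 0.24·h(Active) + 0.12·1 + 0.48·h(Dormant) + 0.16·0
h(Dormant) = 0.24·h(Active) + 0.32·1 + 0.2·h(Dormant) + 0.24·0
Solving: h(Active) = 0.5065, h(Dormant) = 0.5519.
Starting from Active, the probability is 0.5065.

0.5065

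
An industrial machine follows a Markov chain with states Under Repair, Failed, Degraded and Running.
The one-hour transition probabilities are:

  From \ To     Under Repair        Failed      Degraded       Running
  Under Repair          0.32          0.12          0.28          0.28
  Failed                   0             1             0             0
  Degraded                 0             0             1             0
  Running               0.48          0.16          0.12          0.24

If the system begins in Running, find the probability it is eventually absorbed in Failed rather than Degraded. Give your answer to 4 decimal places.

Let h(s) be the probability of absorption at Failed starting from transient state s. Then h(Failed) = 1 and h(Degraded) = 0. By first-step analysis:
h(Under Repair) = 0.32·h(Under Repair) + 0.12·1 + 0.28·0 + 0.28·h(Running)
h(Running) = 0.48·h(Under Repair) + 0.16·1 + 0.12·0 + 0.24·h(Running)
Solving: h(Under Repair) = 0.3556, h(Running) = 0.4351.
Starting from Running, the probability is 0.4351.

0.4351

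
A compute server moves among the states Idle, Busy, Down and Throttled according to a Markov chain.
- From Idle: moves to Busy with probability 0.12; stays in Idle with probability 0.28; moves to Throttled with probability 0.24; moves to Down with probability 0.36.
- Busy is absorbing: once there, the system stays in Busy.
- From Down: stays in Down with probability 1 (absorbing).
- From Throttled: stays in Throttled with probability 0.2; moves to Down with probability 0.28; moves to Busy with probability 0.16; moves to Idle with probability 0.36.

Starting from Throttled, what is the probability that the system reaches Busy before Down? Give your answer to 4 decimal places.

Let h(s) be the probability of absorption at Busy starting from transient state s. Then h(Busy) = 1 and h(Down) = 0. By first-step analysis:
h(Idle) = 0.28·h(Idle) + 0.12·1 + 0.36·0 + 0.24·h(Throttled)
h(Throttled) = 0.36·h(Idle) + 0.16·1 + 0.28·0 + 0.2·h(Throttled)
Solving: h(Idle) = 0.2745, h(Throttled) = 0.3235.
Starting from Throttled, the probability is 0.3235.

0.3235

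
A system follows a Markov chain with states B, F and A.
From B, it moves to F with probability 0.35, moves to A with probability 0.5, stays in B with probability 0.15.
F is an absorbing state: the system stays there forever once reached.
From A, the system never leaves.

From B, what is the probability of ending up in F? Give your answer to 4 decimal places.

0.4118

Let h(s) be the probability of absorption at F starting from transient state s. Then h(F) = 1 and h(A) = 0. By first-step analysis:
h(B) = 0.15·h(B) + 0.35·1 + 0.5·0
Solving: h(B) = 0.4118.
Starting from B, the probability is 0.4118.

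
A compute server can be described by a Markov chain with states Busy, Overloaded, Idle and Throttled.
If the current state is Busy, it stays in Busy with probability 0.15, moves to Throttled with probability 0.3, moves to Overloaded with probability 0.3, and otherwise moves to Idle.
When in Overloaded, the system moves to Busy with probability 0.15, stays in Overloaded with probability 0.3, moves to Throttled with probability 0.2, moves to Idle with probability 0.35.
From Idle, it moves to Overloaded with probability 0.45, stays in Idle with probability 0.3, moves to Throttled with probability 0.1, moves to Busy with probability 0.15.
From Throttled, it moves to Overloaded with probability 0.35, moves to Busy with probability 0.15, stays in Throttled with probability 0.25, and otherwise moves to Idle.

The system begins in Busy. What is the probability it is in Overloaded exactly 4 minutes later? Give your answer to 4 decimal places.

0.3548

Propagate the distribution vector 4 minutes from Busy.
After 0 minutes: (1.0000, 0.0000, 0.0000, 0.0000)
After 1 minute: (0.1500, 0.3000, 0.2500, 0.3000)
After 2 minutes: (0.1500, 0.3525, 0.2925, 0.2050)
After 3 minutes: (0.1500, 0.3541, 0.2999, 0.1960)
After 4 minutes: (0.1500, 0.3548, 0.3004, 0.1948)
P(in Overloaded after 4 minutes) = 0.3548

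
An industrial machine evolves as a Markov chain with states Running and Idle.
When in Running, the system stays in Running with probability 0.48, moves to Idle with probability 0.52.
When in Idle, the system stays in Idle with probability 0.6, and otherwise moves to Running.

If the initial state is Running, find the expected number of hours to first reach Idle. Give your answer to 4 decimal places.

1.9231

Let t(s) be the expected number of hours to first reach Idle from state s, with t(Idle) = 0. Conditioning on the first hour:
t(Running) = 1 + 0.48·t(Running)
Solving: t(Running) = 1.9231.
Expected hours from Running to Idle: 1.9231.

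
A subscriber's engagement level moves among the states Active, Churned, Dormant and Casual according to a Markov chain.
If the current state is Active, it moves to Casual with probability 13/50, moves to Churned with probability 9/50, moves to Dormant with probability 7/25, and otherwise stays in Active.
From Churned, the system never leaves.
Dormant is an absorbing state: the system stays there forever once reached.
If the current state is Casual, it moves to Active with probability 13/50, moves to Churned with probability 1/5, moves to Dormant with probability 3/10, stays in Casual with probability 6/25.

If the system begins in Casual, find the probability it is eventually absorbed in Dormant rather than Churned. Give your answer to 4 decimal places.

Let h(s) be the probability of absorption at Dormant starting from transient state s. Then h(Dormant) = 1 and h(Churned) = 0. By first-step analysis:
h(Active) = 0.28·h(Active) + 0.18·0 + 0.28·1 + 0.26·h(Casual)
h(Casual) = 0.26·h(Active) + 0.2·0 + 0.3·1 + 0.24·h(Casual)
Solving: h(Active) = 0.6063, h(Casual) = 0.6022.
Starting from Casual, the probability is 0.6022.

0.6022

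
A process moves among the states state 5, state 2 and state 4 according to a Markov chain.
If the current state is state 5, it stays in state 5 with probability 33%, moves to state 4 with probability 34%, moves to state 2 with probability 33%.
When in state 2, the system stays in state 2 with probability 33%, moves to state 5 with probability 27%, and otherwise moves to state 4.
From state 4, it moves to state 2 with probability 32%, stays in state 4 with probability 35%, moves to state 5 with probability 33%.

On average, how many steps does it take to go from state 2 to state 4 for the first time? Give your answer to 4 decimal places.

Let t(s) be the expected number of steps to first reach state 4 from state s, with t(state 4) = 0. Conditioning on the first step:
t(state 5) = 1 + 0.33·t(state 5) + 0.33·t(state 2)
t(state 2) = 1 + 0.27·t(state 5) + 0.33·t(state 2)
Solving: t(state 5) = 2.7793, t(state 2) = 2.6126.
Expected steps from state 2 to state 4: 2.6126.

2.6126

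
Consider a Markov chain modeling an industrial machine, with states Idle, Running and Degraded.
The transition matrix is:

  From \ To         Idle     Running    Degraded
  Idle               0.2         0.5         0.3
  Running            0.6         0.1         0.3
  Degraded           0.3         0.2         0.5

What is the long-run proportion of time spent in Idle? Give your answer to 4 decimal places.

0.3482

Let the stationary distribution be π with π = πP and π_1 + π_2 + π_3 = 1.
π_1 = 0.2·π_1 + 0.6·π_2 + 0.3·π_3
π_2 = 0.5·π_1 + 0.1·π_2 + 0.2·π_3
Solving with the normalization constraint gives π = (0.3482, 0.2768, 0.3750).
So the stationary probability of Idle is 0.3482.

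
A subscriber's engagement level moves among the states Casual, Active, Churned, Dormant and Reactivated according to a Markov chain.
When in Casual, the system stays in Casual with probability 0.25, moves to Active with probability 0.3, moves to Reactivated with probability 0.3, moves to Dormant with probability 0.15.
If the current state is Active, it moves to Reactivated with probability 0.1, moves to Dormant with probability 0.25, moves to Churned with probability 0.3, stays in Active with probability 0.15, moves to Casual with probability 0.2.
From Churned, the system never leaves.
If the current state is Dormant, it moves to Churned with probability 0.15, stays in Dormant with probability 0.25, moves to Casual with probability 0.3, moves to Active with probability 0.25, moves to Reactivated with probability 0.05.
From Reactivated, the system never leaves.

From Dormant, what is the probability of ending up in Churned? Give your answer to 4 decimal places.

0.5342

Let h(s) be the probability of absorption at Churned starting from transient state s. Then h(Churned) = 1 and h(Reactivated) = 0. By first-step analysis:
h(Casual) = 0.25·h(Casual) + 0.3·h(Active) + 0.15·h(Dormant) + 0.3·0
h(Active) = 0.2·h(Casual) + 0.15·h(Active) + 0.3·1 + 0.25·h(Dormant) + 0.1·0
h(Dormant) = 0.3·h(Casual) + 0.25·h(Active) + 0.15·1 + 0.25·h(Dormant) + 0.05·0
Solving: h(Casual) = 0.3432, h(Active) = 0.5908, h(Dormant) = 0.5342.
Starting from Dormant, the probability is 0.5342.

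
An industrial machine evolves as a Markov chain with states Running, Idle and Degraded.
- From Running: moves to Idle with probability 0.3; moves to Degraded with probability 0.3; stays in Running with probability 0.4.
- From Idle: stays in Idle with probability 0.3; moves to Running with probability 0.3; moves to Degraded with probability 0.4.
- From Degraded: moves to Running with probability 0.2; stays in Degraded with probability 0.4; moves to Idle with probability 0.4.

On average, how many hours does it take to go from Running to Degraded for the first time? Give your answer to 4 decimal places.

3.0303

Let t(s) be the expected number of hours to first reach Degraded from state s, with t(Degraded) = 0. Conditioning on the first hour:
t(Running) = 1 + 0.4·t(Running) + 0.3·t(Idle)
t(Idle) = 1 + 0.3·t(Running) + 0.3·t(Idle)
Solving: t(Running) = 3.0303, t(Idle) = 2.7273.
Expected hours from Running to Degraded: 3.0303.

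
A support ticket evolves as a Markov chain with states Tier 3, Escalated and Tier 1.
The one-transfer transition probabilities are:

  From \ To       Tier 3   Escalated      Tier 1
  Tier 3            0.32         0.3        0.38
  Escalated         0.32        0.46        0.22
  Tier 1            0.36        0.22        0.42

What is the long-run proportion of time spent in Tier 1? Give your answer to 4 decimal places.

0.3417

Let the stationary distribution be π with π = πP and π_1 + π_2 + π_3 = 1.
π_1 = 0.32·π_1 + 0.32·π_2 + 0.36·π_3
π_2 = 0.3·π_1 + 0.46·π_2 + 0.22·π_3
Solving with the normalization constraint gives π = (0.3337, 0.3246, 0.3417).
So the stationary probability of Tier 1 is 0.3417.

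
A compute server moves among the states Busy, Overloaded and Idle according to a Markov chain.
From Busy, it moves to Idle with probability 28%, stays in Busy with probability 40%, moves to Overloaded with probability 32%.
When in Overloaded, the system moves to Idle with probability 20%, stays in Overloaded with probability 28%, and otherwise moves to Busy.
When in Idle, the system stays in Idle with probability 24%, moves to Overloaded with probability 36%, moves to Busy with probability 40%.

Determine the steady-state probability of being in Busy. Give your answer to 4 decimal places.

0.4381

Let the stationary distribution be π with π = πP and π_1 + π_2 + π_3 = 1.
π_1 = 0.4·π_1 + 0.52·π_2 + 0.4·π_3
π_2 = 0.32·π_1 + 0.28·π_2 + 0.36·π_3
Solving with the normalization constraint gives π = (0.4381, 0.3171, 0.2448).
So the stationary probability of Busy is 0.4381.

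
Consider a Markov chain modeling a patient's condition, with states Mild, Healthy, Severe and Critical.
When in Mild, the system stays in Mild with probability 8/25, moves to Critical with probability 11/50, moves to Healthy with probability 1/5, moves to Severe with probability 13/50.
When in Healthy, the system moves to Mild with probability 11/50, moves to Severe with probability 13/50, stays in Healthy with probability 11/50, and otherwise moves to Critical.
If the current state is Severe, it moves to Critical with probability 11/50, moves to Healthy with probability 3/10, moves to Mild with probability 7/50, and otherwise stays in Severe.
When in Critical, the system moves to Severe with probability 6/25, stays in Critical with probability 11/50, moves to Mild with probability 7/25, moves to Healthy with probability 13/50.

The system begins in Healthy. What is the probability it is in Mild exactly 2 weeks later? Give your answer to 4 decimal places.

0.2392

Propagate the distribution vector 2 weeks from Healthy.
After 0 weeks: (0.0000, 1.0000, 0.0000, 0.0000)
After 1 week: (0.2200, 0.2200, 0.2600, 0.3000)
After 2 weeks: (0.2392, 0.2484, 0.2748, 0.2376)
P(in Mild after 2 weeks) = 0.2392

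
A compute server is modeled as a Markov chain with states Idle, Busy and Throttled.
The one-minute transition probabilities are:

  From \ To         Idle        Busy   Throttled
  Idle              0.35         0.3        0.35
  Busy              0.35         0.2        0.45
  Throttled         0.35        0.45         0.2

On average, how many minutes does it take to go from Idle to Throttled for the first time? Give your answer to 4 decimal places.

2.6506

Let t(s) be the expected number of minutes to first reach Throttled from state s, with t(Throttled) = 0. Conditioning on the first minute:
t(Idle) = 1 + 0.35·t(Idle) + 0.3·t(Busy)
t(Busy) = 1 + 0.35·t(Idle) + 0.2·t(Busy)
Solving: t(Idle) = 2.6506, t(Busy) = 2.4096.
Expected minutes from Idle to Throttled: 2.6506.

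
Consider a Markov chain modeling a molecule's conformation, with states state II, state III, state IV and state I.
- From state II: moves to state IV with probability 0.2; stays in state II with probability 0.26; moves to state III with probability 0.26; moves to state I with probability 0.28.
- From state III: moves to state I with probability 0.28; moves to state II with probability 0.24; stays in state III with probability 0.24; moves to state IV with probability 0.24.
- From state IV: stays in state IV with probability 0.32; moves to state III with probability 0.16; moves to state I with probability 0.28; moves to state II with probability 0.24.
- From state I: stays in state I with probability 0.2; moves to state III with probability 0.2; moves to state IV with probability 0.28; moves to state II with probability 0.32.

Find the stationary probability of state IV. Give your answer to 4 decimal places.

Let the stationary distribution be π with π = πP and π_1 + π_2 + π_3 + π_4 = 1.
π_1 = 0.26·π_1 + 0.24·π_2 + 0.24·π_3 + 0.32·π_4
π_2 = 0.26·π_1 + 0.24·π_2 + 0.16·π_3 + 0.2·π_4
π_3 = 0.2·π_1 + 0.24·π_2 + 0.32·π_3 + 0.28·π_4
Solving with the normalization constraint gives π = (0.2661, 0.2141, 0.2606, 0.2593).
So the stationary probability of state IV is 0.2606.

0.2606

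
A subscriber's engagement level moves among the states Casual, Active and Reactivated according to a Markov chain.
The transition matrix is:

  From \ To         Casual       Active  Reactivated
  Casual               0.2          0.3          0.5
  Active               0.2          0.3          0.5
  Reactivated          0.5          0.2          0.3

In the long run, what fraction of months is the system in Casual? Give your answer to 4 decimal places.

0.3250

Let the stationary distribution be π with π = πP and π_1 + π_2 + π_3 = 1.
π_1 = 0.2·π_1 + 0.2·π_2 + 0.5·π_3
π_2 = 0.3·π_1 + 0.3·π_2 + 0.2·π_3
Solving with the normalization constraint gives π = (0.3250, 0.2583, 0.4167).
So the stationary probability of Casual is 0.3250.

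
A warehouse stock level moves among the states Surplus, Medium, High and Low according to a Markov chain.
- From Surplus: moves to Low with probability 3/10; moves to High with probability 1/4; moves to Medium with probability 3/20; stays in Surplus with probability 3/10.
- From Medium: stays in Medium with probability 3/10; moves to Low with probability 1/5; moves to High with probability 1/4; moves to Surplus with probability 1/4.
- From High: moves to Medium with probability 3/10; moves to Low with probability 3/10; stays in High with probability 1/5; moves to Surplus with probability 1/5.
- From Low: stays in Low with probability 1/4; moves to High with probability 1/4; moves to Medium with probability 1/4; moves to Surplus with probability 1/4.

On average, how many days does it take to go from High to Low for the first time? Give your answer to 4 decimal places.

Let t(s) be the expected number of days to first reach Low from state s, with t(Low) = 0. Conditioning on the first day:
t(Surplus) = 1 + 0.3·t(Surplus) + 0.15·t(Medium) + 0.25·t(High)
t(Medium) = 1 + 0.25·t(Surplus) + 0.3·t(Medium) + 0.25·t(High)
t(High) = 1 + 0.2·t(Surplus) + 0.3·t(Medium) + 0.2·t(High)
Solving: t(Surplus) = 3.5952, t(Medium) = 4.0181, t(High) = 3.6556.
Expected days from High to Low: 3.6556.

3.6556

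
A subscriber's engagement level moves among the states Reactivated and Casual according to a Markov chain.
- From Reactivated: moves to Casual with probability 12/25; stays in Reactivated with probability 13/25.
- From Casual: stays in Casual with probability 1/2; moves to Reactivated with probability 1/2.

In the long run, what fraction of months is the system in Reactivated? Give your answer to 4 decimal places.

0.5102

Let the stationary distribution be π with π = πP and π_1 + π_2 = 1.
π_1 = 0.52·π_1 + 0.5·π_2
Solving with the normalization constraint gives π = (0.5102, 0.4898).
So the stationary probability of Reactivated is 0.5102.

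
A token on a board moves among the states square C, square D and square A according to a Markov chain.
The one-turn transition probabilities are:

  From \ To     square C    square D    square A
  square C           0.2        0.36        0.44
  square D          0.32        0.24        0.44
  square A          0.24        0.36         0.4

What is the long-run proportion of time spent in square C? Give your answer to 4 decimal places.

0.2555

Let the stationary distribution be π with π = πP and π_1 + π_2 + π_3 = 1.
π_1 = 0.2·π_1 + 0.32·π_2 + 0.24·π_3
π_2 = 0.36·π_1 + 0.24·π_2 + 0.36·π_3
Solving with the normalization constraint gives π = (0.2555, 0.3214, 0.4231).
So the stationary probability of square C is 0.2555.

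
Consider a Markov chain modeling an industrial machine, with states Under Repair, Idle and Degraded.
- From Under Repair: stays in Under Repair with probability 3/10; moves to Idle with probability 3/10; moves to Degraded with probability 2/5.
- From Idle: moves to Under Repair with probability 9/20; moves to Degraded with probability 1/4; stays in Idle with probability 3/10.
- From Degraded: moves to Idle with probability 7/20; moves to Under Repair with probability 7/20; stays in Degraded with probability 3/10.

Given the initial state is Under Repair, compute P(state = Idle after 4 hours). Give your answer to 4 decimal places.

Propagate the distribution vector 4 hours from Under Repair.
After 0 hours: (1.0000, 0.0000, 0.0000)
After 1 hour: (0.3000, 0.3000, 0.4000)
After 2 hours: (0.3650, 0.3200, 0.3150)
After 3 hours: (0.3638, 0.3158, 0.3205)
After 4 hours: (0.3634, 0.3160, 0.3206)
P(in Idle after 4 hours) = 0.3160

0.3160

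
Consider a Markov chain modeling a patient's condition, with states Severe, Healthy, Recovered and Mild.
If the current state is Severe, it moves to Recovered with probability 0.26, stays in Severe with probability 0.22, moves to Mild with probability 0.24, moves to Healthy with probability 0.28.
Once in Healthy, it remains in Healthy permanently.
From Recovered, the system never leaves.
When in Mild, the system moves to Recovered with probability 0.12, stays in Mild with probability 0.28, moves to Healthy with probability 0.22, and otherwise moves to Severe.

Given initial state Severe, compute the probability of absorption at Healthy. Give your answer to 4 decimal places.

0.5408

Let h(s) be the probability of absorption at Healthy starting from transient state s. Then h(Healthy) = 1 and h(Recovered) = 0. By first-step analysis:
h(Severe) = 0.22·h(Severe) + 0.28·1 + 0.26·0 + 0.24·h(Mild)
h(Mild) = 0.38·h(Severe) + 0.22·1 + 0.12·0 + 0.28·h(Mild)
Solving: h(Severe) = 0.5408, h(Mild) = 0.5910.
Starting from Severe, the probability is 0.5408.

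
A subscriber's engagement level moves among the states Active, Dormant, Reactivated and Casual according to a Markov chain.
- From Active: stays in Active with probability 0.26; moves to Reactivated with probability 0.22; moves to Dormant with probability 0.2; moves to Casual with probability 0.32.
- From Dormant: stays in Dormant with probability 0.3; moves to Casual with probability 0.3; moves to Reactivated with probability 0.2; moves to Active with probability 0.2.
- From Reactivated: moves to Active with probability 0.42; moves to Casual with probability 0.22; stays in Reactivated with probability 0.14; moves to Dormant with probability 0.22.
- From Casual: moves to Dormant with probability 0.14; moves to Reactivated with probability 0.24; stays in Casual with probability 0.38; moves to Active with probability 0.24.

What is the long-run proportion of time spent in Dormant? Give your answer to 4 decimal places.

0.2058

Let the stationary distribution be π with π = πP and π_1 + π_2 + π_3 + π_4 = 1.
π_1 = 0.26·π_1 + 0.2·π_2 + 0.42·π_3 + 0.24·π_4
π_2 = 0.2·π_1 + 0.3·π_2 + 0.22·π_3 + 0.14·π_4
π_3 = 0.22·π_1 + 0.2·π_2 + 0.14·π_3 + 0.24·π_4
Solving with the normalization constraint gives π = (0.2743, 0.2058, 0.2057, 0.3142).
So the stationary probability of Dormant is 0.2058.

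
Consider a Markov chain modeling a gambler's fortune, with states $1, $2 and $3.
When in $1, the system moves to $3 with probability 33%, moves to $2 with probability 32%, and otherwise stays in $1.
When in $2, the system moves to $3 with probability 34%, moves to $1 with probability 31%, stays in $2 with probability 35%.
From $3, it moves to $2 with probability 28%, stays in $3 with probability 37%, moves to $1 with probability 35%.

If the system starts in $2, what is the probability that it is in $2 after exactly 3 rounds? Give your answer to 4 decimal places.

Propagate the distribution vector 3 rounds from $2.
After 0 rounds: (0.0000, 1.0000, 0.0000)
After 1 round: (0.3100, 0.3500, 0.3400)
After 2 rounds: (0.3360, 0.3169, 0.3471)
After 3 rounds: (0.3373, 0.3156, 0.3471)
P(in $2 after 3 rounds) = 0.3156

0.3156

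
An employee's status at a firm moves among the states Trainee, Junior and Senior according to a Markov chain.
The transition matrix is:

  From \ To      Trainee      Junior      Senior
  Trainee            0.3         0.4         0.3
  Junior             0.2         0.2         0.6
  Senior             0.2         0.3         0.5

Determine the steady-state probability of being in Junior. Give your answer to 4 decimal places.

Let the stationary distribution be π with π = πP and π_1 + π_2 + π_3 = 1.
π_1 = 0.3·π_1 + 0.2·π_2 + 0.2·π_3
π_2 = 0.4·π_1 + 0.2·π_2 + 0.3·π_3
Solving with the normalization constraint gives π = (0.2222, 0.2929, 0.4848).
So the stationary probability of Junior is 0.2929.

0.2929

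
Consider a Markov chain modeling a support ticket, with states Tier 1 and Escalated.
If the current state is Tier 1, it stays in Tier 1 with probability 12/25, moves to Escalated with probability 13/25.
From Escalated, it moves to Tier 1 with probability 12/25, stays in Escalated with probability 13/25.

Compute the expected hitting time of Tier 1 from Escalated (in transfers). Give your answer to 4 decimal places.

Let t(s) be the expected number of transfers to first reach Tier 1 from state s, with t(Tier 1) = 0. Conditioning on the first transfer:
t(Escalated) = 1 + 0.52·t(Escalated)
Solving: t(Escalated) = 2.0833.
Expected transfers from Escalated to Tier 1: 2.0833.

2.0833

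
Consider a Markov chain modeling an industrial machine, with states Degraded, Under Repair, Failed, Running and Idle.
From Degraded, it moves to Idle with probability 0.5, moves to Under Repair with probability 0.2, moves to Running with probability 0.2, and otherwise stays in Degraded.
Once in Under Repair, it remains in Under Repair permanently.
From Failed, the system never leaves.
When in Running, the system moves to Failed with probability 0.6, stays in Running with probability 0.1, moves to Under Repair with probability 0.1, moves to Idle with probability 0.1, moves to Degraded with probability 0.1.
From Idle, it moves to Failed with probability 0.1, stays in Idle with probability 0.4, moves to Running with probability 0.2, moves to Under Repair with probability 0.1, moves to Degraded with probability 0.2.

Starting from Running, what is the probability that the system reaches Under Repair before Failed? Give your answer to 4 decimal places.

Let h(s) be the probability of absorption at Under Repair starting from transient state s. Then h(Under Repair) = 1 and h(Failed) = 0. By first-step analysis:
h(Degraded) = 0.1·h(Degraded) + 0.2·1 + 0.2·h(Running) + 0.5·h(Idle)
h(Running) = 0.1·h(Degraded) + 0.1·1 + 0.6·0 + 0.1·h(Running) + 0.1·h(Idle)
h(Idle) = 0.2·h(Degraded) + 0.1·1 + 0.1·0 + 0.2·h(Running) + 0.4·h(Idle)
Solving: h(Degraded) = 0.4915, h(Running) = 0.2102, h(Idle) = 0.4006.
Starting from Running, the probability is 0.2102.

0.2102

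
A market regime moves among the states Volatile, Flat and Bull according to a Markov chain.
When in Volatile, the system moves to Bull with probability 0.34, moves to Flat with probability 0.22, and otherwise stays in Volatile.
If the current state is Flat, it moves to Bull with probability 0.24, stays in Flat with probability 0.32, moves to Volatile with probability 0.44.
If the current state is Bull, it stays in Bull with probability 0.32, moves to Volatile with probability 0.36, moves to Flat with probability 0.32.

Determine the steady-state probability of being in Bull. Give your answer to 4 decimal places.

0.3060

Let the stationary distribution be π with π = πP and π_1 + π_2 + π_3 = 1.
π_1 = 0.44·π_1 + 0.44·π_2 + 0.36·π_3
π_2 = 0.22·π_1 + 0.32·π_2 + 0.32·π_3
Solving with the normalization constraint gives π = (0.4155, 0.2784, 0.3060).
So the stationary probability of Bull is 0.3060.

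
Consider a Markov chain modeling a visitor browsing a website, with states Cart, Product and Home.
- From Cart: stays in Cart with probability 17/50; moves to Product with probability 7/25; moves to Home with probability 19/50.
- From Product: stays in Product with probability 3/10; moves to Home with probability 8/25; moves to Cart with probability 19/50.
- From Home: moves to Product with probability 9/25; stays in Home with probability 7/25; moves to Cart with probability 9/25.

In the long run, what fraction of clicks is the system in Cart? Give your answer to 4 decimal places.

0.3591

Let the stationary distribution be π with π = πP and π_1 + π_2 + π_3 = 1.
π_1 = 0.34·π_1 + 0.38·π_2 + 0.36·π_3
π_2 = 0.28·π_1 + 0.3·π_2 + 0.36·π_3
Solving with the normalization constraint gives π = (0.3591, 0.3125, 0.3284).
So the stationary probability of Cart is 0.3591.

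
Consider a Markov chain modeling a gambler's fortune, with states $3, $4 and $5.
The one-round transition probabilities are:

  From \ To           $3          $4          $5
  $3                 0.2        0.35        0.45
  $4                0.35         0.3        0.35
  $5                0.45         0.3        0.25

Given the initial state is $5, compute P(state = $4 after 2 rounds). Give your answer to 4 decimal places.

0.3225

Sum over the intermediate state after 1 round:
P = P($5→$3)·P($3→$4) + P($5→$4)·P($4→$4) + P($5→$5)·P($5→$4)
  = 0.45×0.35 + 0.3×0.3 + 0.25×0.3
  = 0.1575 + 0.0900 + 0.0750 = 0.3225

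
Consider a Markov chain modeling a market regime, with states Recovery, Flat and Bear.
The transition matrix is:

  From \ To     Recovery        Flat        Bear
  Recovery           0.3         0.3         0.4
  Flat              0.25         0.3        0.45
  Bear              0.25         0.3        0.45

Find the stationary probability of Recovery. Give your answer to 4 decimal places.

0.2632

Let the stationary distribution be π with π = πP and π_1 + π_2 + π_3 = 1.
π_1 = 0.3·π_1 + 0.25·π_2 + 0.25·π_3
π_2 = 0.3·π_1 + 0.3·π_2 + 0.3·π_3
Solving with the normalization constraint gives π = (0.2632, 0.3000, 0.4368).
So the stationary probability of Recovery is 0.2632.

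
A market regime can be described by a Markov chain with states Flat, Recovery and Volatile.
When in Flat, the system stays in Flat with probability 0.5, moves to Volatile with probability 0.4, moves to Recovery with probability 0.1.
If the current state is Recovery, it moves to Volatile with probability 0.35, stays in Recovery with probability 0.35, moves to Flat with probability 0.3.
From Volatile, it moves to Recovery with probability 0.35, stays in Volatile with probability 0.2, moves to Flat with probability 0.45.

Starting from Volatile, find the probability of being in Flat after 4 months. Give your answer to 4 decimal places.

Propagate the distribution vector 4 months from Volatile.
After 0 months: (0.0000, 0.0000, 1.0000)
After 1 month: (0.4500, 0.3500, 0.2000)
After 2 months: (0.4200, 0.2375, 0.3425)
After 3 months: (0.4354, 0.2450, 0.3196)
After 4 months: (0.4350, 0.2412, 0.3238)
P(in Flat after 4 months) = 0.4350

0.4350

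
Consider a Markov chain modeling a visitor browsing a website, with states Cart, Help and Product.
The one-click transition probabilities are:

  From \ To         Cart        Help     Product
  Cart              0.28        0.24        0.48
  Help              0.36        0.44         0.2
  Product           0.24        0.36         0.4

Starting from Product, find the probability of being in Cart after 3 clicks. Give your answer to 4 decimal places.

Propagate the distribution vector 3 clicks from Product.
After 0 clicks: (0.0000, 0.0000, 1.0000)
After 1 click: (0.2400, 0.3600, 0.4000)
After 2 clicks: (0.2928, 0.3600, 0.3472)
After 3 clicks: (0.2949, 0.3537, 0.3514)
P(in Cart after 3 clicks) = 0.2949

0.2949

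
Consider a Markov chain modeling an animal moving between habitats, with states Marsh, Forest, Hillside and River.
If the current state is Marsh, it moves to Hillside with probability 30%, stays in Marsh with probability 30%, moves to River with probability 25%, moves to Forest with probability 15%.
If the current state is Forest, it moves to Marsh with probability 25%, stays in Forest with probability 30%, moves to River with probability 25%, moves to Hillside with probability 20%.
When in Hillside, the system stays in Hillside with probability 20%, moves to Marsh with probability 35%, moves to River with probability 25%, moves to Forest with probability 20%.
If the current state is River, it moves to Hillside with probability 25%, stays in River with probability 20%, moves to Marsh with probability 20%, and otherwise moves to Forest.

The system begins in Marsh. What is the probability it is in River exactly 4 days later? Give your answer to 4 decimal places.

0.2381

Propagate the distribution vector 4 days from Marsh.
After 0 days: (1.0000, 0.0000, 0.0000, 0.0000)
After 1 day: (0.3000, 0.1500, 0.3000, 0.2500)
After 2 days: (0.2825, 0.2375, 0.2425, 0.2375)
After 3 days: (0.2765, 0.2453, 0.2401, 0.2381)
After 4 days: (0.2759, 0.2464, 0.2396, 0.2381)
P(in River after 4 days) = 0.2381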